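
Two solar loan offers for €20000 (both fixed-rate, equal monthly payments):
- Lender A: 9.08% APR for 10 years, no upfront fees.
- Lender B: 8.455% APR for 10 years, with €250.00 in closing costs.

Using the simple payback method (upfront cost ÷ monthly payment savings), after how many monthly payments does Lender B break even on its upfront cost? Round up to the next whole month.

38 months

Lender A: at 9.08% the monthly rate is 0.0075667, so the payment is 20,000 × 0.0075667 / (1 − 1.0075667^−120) = €254.22.
Lender B: monthly rate = 8.455%/12 = 0.0070458; payment = 20,000 × 0.0070458 / (1 − (1+0.0070458)^−120) = €247.49.
Monthly savings = €254.22 − €247.49 = €6.73.
Break-even = €250.00 / €6.73 = 37.15 → 38 months.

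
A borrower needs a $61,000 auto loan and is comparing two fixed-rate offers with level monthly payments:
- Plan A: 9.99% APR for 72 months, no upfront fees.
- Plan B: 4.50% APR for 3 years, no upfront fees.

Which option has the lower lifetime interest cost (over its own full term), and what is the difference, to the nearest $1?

Plan A: monthly rate = 9.99%/12 = 0.0083250; payment = 61,000 × 0.0083250 / (1 − (1+0.0083250)^−72) = $1,129.77.
Total interest on Plan A = 72 × $1,129.77 − $61,000 = $20,343.44.
Plan B: monthly rate = 4.5%/12 = 0.0037500; payment = 61,000 × 0.0037500 / (1 − (1+0.0037500)^−36) = $1,814.56.
Total interest on Plan B = 36 × $1,814.56 − $61,000 = $4,324.16.
Plan B is lower by $16,019.28.

Plan B by $16,019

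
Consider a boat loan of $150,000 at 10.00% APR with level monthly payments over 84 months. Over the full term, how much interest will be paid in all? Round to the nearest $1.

$59,175

Monthly rate = 10%/12 = 0.0083333; payment = 150,000 × 0.0083333 / (1 − (1+0.0083333)^−84) = $2,490.18.
Total paid = 84 × $2,490.18 = $209,175.12; interest = $209,175.12 − $150,000 = $59,175.12.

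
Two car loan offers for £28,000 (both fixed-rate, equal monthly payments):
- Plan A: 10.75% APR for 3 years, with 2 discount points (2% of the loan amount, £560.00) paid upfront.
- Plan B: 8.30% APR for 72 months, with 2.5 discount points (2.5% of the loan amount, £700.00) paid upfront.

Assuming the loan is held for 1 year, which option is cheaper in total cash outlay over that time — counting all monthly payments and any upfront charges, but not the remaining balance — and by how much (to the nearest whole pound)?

Plan A: at 10.75% the monthly rate is 0.0089583, so the payment is 28,000 × 0.0089583 / (1 − 1.0089583^−36) = £913.37.
Plan B: monthly rate = 8.3%/12 = 0.0069167; payment = 28,000 × 0.0069167 / (1 − (1+0.0069167)^−72) = £495.04.
Over 12 months: Plan A costs 12 × £913.37 + £560.00 = £11,520.44; Plan B costs 12 × £495.04 + £700.00 = £6,640.48.
Plan B is cheaper by £11,520.44 − £6,640.48 = £4,879.96.

Plan B by £4,880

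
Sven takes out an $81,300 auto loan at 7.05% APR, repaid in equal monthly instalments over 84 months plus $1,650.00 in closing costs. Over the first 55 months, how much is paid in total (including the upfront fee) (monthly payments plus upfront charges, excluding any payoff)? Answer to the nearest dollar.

Monthly rate = 7.05%/12 = 0.0058750; payment = 81,300 × 0.0058750 / (1 − (1+0.0058750)^−84) = $1,229.02.
Total outlay = 55 × $1,229.02 + $1,650.00 = $69,246.10.

$69,246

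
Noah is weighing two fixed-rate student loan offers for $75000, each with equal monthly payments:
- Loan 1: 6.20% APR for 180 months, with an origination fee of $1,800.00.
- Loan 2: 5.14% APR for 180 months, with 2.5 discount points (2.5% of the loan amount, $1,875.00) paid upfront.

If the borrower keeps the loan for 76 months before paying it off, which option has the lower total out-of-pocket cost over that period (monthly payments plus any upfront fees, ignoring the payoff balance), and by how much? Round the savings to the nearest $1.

Loan 2 by $3,151

Loan 1: monthly rate = 6.2%/12 = 0.0051667; payment = 75,000 × 0.0051667 / (1 − (1+0.0051667)^−180) = $641.03.
Loan 2: at 5.14% the monthly rate is 0.0042833, so the payment is 75,000 × 0.0042833 / (1 − 1.0042833^−180) = $598.58.
Over 76 months: Loan 1 costs 76 × $641.03 + $1,800.00 = $50,518.28; Loan 2 costs 76 × $598.58 + $1,875.00 = $47,367.08.
Loan 2 is cheaper by $50,518.28 − $47,367.08 = $3,151.20.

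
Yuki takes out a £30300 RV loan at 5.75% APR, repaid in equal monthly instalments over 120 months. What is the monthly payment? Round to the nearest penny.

£332.60

Monthly rate = 5.75%/12 = 0.0047917; payment = 30,300 × 0.0047917 / (1 − (1+0.0047917)^−120) = £332.60.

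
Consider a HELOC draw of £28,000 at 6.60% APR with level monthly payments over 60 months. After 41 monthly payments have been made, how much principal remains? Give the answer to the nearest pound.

£9,882

With monthly rate i = 6.6%/12 = 0.0055000, the balance after k of n payments is P · [(1+i)^n − (1+i)^k] / [(1+i)^n − 1].
(1+0.0055000)^60 = 1.38971100 and (1+0.0055000)^41 = 1.25217513, so the balance is 28,000 × (1.38971100 − 1.25217513) / (1.38971100 − 1) = £9,881.69.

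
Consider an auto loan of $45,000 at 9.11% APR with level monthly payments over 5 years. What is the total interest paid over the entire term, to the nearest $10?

$11,190

At 9.11% the monthly rate is 0.0075917, so the payment is 45,000 × 0.0075917 / (1 − 1.0075917^−60) = $936.53.
Total paid = 60 × $936.53 = $56,191.80; interest = $56,191.80 − $45,000 = $11,191.80.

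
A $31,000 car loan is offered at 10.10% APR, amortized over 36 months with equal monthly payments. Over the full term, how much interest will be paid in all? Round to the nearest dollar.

Monthly rate = 10.1%/12 = 0.0084167; payment = 31,000 × 0.0084167 / (1 − (1+0.0084167)^−36) = $1,001.74.
Total paid = 36 × $1,001.74 = $36,062.64; interest = $36,062.64 − $31,000 = $5,062.64.

$5,063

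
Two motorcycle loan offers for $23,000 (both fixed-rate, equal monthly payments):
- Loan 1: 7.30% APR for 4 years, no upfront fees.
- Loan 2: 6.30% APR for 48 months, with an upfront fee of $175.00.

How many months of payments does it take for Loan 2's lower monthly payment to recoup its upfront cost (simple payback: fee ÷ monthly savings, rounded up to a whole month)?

17 months

Loan 1: at 7.30% the monthly rate is 0.0060833, so the payment is 23,000 × 0.0060833 / (1 − 1.0060833^−48) = $553.97.
Loan 2: monthly rate = 6.3%/12 = 0.0052500; payment = 23,000 × 0.0052500 / (1 − (1+0.0052500)^−48) = $543.32.
Monthly savings = $553.97 − $543.32 = $10.65.
Break-even = $175.00 / $10.65 = 16.43 → 17 months.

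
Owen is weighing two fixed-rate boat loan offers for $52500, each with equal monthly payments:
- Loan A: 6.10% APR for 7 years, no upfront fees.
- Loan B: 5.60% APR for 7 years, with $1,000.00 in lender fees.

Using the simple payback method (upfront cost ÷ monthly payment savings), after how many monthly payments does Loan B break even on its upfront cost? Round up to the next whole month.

80 months

Loan A: at 6.10% the monthly rate is 0.0050833, so the payment is 52,500 × 0.0050833 / (1 − 1.0050833^−84) = $769.47.
Loan B: monthly rate = 5.6%/12 = 0.0046667; payment = 52,500 × 0.0046667 / (1 − (1+0.0046667)^−84) = $756.92.
Monthly savings = $769.47 − $756.92 = $12.55.
Break-even = $1,000.00 / $12.55 = 79.68 → 80 months.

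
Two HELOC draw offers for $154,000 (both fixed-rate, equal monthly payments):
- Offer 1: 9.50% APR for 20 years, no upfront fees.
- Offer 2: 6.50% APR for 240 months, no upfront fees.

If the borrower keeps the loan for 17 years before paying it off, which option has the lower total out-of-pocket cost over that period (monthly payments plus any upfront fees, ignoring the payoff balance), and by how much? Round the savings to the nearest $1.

Offer 2 by $58,609

Offer 1: at 9.50% the monthly rate is 0.0079167, so the payment is 154,000 × 0.0079167 / (1 − 1.0079167^−240) = $1,435.48.
Offer 2: at 6.50% the monthly rate is 0.0054167, so the payment is 154,000 × 0.0054167 / (1 − 1.0054167^−240) = $1,148.18.
Over 204 months: Offer 1 costs 204 × $1,435.48 = $292,837.92; Offer 2 costs 204 × $1,148.18 = $234,228.72.
Offer 2 is cheaper by $292,837.92 − $234,228.72 = $58,609.20.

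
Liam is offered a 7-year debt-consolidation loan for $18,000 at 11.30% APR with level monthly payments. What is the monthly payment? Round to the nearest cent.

$311.05

At 11.30% the monthly rate is 0.0094167, so the payment is 18,000 × 0.0094167 / (1 − 1.0094167^−84) = $311.05.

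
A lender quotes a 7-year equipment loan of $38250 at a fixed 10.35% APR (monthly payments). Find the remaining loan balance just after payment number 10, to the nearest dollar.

With monthly rate i = 10.35%/12 = 0.0086250, the balance after k of n payments is P · [(1+i)^n − (1+i)^k] / [(1+i)^n − 1].
(1+0.0086250)^84 = 2.05729794 and (1+0.0086250)^10 = 1.08967575, so the balance is 38,250 × (2.05729794 − 1.08967575) / (2.05729794 − 1) = $35,005.79.

$35,006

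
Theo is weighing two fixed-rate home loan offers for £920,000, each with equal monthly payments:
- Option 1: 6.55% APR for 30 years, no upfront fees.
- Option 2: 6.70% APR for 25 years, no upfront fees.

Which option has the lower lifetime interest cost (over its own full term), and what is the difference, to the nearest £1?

Option 2 by £206,101

Option 1: monthly rate = 6.55%/12 = 0.0054583; payment = 920,000 × 0.0054583 / (1 − (1+0.0054583)^−360) = £5,845.31.
Total interest on Option 1 = 360 × £5,845.31 − £920,000 = £1,184,311.60.
Option 2: monthly rate = 6.7%/12 = 0.0055833; payment = 920,000 × 0.0055833 / (1 − (1+0.0055833)^−300) = £6,327.37.
Total interest on Option 2 = 300 × £6,327.37 − £920,000 = £978,211.00.
Option 2 is lower by £206,100.60.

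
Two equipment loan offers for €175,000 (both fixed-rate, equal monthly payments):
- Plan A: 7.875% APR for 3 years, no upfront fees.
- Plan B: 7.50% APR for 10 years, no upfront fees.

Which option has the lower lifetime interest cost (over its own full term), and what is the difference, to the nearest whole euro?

Plan A by €52,218

Plan A: monthly rate = 7.875%/12 = 0.0065625; payment = 175,000 × 0.0065625 / (1 − (1+0.0065625)^−36) = €5,473.78.
Total interest on Plan A = 36 × €5,473.78 − €175,000 = €22,056.08.
Plan B: monthly rate = 7.5%/12 = 0.0062500; payment = 175,000 × 0.0062500 / (1 − (1+0.0062500)^−120) = €2,077.28.
Total interest on Plan B = 120 × €2,077.28 − €175,000 = €74,273.60.
Plan A is lower by €52,217.52.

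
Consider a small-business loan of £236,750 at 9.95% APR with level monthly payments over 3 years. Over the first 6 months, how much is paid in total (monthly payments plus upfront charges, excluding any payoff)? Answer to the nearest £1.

Monthly rate = 9.95%/12 = 0.0082917; payment = 236,750 × 0.0082917 / (1 − (1+0.0082917)^−36) = £7,633.70.
Total outlay = 6 × £7,633.70 = £45,802.20.

£45,802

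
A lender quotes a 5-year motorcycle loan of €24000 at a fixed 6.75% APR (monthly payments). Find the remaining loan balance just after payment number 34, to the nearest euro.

€11,397

With monthly rate i = 6.75%/12 = 0.0056250, the balance after k of n payments is P · [(1+i)^n − (1+i)^k] / [(1+i)^n − 1].
(1+0.0056250)^60 = 1.40011493 and (1+0.0056250)^34 = 1.21011345, so the balance is 24,000 × (1.40011493 − 1.21011345) / (1.40011493 − 1) = €11,396.81.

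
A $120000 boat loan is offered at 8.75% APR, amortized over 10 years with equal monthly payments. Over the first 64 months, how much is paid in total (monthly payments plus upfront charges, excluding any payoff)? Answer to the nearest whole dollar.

$96,251

At 8.75% the monthly rate is 0.0072917, so the payment is 120,000 × 0.0072917 / (1 − 1.0072917^−120) = $1,503.92.
Total outlay = 64 × $1,503.92 = $96,250.88.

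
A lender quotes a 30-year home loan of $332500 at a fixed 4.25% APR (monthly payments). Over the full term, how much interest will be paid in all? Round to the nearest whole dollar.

At 4.25% the monthly rate is 0.0035417, so the payment is 332,500 × 0.0035417 / (1 − 1.0035417^−360) = $1,635.70.
Total paid = 360 × $1,635.70 = $588,852.00; interest = $588,852.00 − $332,500 = $256,352.00.

$256,352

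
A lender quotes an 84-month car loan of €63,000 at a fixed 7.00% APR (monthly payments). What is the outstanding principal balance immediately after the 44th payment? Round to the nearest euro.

With monthly rate i = 7%/12 = 0.0058333, the balance after k of n payments is P · [(1+i)^n − (1+i)^k] / [(1+i)^n − 1].
(1+0.0058333)^84 = 1.62999405 and (1+0.0058333)^44 = 1.29165062, so the balance is 63,000 × (1.62999405 − 1.29165062) / (1.62999405 − 1) = €33,834.66.

€33,835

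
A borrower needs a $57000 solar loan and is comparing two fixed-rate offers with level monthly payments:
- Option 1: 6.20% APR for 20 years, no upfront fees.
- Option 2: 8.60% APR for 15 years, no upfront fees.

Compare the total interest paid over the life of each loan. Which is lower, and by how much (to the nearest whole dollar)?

Option 1: at 6.20% the monthly rate is 0.0051667, so the payment is 57,000 × 0.0051667 / (1 − 1.0051667^−240) = $414.97.
Total interest on Option 1 = 240 × $414.97 − $57,000 = $42,592.80.
Option 2: at 8.60% the monthly rate is 0.0071667, so the payment is 57,000 × 0.0071667 / (1 − 1.0071667^−180) = $564.65.
Total interest on Option 2 = 180 × $564.65 − $57,000 = $44,637.00.
Option 1 is lower by $2,044.20.

Option 1 by $2,044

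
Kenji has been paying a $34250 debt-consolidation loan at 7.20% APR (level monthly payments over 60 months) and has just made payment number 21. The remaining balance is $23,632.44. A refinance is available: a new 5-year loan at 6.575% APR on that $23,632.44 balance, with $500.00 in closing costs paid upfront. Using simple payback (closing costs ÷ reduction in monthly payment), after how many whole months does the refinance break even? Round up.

Current payment = 34,250 × 7.2%/12 / (1 − (1+0.0060000)^−60) = $681.43.
Refinanced payment = 23,632.44 × 0.0054792 / (1 − (1+0.0054792)^−60) = $463.23.
Monthly savings = $681.43 − $463.23 = $218.20.
Break-even = $500.00 / $218.20 = 2.29 → 3 months.

3 months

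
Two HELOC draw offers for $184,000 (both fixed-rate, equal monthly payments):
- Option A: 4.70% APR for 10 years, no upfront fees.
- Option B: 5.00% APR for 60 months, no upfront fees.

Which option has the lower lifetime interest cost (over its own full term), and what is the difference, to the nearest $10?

Option B by $22,630

Option A: monthly rate = 4.7%/12 = 0.0039167; payment = 184,000 × 0.0039167 / (1 − (1+0.0039167)^−120) = $1,924.74.
Total interest on Option A = 120 × $1,924.74 − $184,000 = $46,968.80.
Option B: monthly rate = 5%/12 = 0.0041667; payment = 184,000 × 0.0041667 / (1 − (1+0.0041667)^−60) = $3,472.31.
Total interest on Option B = 60 × $3,472.31 − $184,000 = $24,338.60.
Option B is lower by $22,630.20.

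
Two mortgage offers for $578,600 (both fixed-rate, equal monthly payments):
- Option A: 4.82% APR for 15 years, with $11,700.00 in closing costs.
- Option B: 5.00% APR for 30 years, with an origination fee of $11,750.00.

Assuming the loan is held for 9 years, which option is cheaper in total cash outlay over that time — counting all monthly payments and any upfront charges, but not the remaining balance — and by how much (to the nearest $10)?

Option A: monthly rate = 4.82%/12 = 0.0040167; payment = 578,600 × 0.0040167 / (1 − (1+0.0040167)^−180) = $4,521.46.
Option B: at 5.00% the monthly rate is 0.0041667, so the payment is 578,600 × 0.0041667 / (1 − 1.0041667^−360) = $3,106.05.
Over 108 months: Option A costs 108 × $4,521.46 + $11,700.00 = $500,017.68; Option B costs 108 × $3,106.05 + $11,750.00 = $347,203.40.
Option B is cheaper by $500,017.68 − $347,203.40 = $152,814.28.

Option B by $152,810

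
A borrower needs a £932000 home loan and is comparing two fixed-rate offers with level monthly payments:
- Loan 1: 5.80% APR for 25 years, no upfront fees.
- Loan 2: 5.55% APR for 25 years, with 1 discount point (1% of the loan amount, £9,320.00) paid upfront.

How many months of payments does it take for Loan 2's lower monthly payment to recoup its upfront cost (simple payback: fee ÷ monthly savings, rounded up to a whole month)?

Loan 1: monthly rate = 5.8%/12 = 0.0048333; payment = 932,000 × 0.0048333 / (1 − (1+0.0048333)^−300) = £5,891.46.
Loan 2: monthly rate = 5.55%/12 = 0.0046250; payment = 932,000 × 0.0046250 / (1 − (1+0.0046250)^−300) = £5,751.16.
Monthly savings = £5,891.46 − £5,751.16 = £140.30.
Break-even = £9,320.00 / £140.30 = 66.43 → 67 months.

67 months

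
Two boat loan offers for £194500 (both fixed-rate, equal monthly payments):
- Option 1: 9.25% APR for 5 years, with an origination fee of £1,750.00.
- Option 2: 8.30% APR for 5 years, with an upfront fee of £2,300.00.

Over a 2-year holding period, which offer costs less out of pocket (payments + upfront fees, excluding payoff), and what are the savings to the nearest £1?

Option 2 by £1,596

Option 1: monthly rate = 9.25%/12 = 0.0077083; payment = 194,500 × 0.0077083 / (1 − (1+0.0077083)^−60) = £4,061.14.
Option 2: monthly rate = 8.3%/12 = 0.0069167; payment = 194,500 × 0.0069167 / (1 − (1+0.0069167)^−60) = £3,971.74.
Over 24 months: Option 1 costs 24 × £4,061.14 + £1,750.00 = £99,217.36; Option 2 costs 24 × £3,971.74 + £2,300.00 = £97,621.76.
Option 2 is cheaper by £99,217.36 − £97,621.76 = £1,595.60.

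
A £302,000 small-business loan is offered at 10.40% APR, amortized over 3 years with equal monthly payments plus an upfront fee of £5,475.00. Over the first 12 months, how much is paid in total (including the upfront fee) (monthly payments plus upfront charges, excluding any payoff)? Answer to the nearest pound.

£123,093

At 10.40% the monthly rate is 0.0086667, so the payment is 302,000 × 0.0086667 / (1 − 1.0086667^−36) = £9,801.50.
Total outlay = 12 × £9,801.50 + £5,475.00 = £123,093.00.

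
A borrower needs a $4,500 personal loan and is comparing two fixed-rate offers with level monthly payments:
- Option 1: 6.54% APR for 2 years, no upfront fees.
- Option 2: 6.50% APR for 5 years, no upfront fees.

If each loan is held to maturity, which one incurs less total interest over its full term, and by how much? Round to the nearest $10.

Option 1: at 6.54% the monthly rate is 0.0054500, so the payment is 4,500 × 0.0054500 / (1 − 1.0054500^−24) = $200.54.
Total interest on Option 1 = 24 × $200.54 − $4,500 = $312.96.
Option 2: at 6.50% the monthly rate is 0.0054167, so the payment is 4,500 × 0.0054167 / (1 − 1.0054167^−60) = $88.05.
Total interest on Option 2 = 60 × $88.05 − $4,500 = $783.00.
Option 1 is lower by $470.04.

Option 1 by $470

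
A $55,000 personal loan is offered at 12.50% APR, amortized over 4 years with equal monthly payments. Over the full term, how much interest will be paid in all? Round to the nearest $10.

$15,170

Monthly rate = 12.5%/12 = 0.0104167; payment = 55,000 × 0.0104167 / (1 − (1+0.0104167)^−48) = $1,461.90.
Total paid = 48 × $1,461.90 = $70,171.20; interest = $70,171.20 − $55,000 = $15,171.20.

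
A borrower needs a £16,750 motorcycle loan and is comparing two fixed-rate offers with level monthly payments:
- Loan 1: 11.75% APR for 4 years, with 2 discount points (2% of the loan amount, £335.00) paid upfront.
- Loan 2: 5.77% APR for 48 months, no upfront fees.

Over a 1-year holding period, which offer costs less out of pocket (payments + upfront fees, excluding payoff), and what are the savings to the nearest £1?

Loan 2 by £904

Loan 1: at 11.75% the monthly rate is 0.0097917, so the payment is 16,750 × 0.0097917 / (1 − 1.0097917^−48) = £439.04.
Loan 2: monthly rate = 5.77%/12 = 0.0048083; payment = 16,750 × 0.0048083 / (1 − (1+0.0048083)^−48) = £391.61.
Over 12 months: Loan 1 costs 12 × £439.04 + £335.00 = £5,603.48; Loan 2 costs 12 × £391.61 = £4,699.32.
Loan 2 is cheaper by £5,603.48 − £4,699.32 = £904.16.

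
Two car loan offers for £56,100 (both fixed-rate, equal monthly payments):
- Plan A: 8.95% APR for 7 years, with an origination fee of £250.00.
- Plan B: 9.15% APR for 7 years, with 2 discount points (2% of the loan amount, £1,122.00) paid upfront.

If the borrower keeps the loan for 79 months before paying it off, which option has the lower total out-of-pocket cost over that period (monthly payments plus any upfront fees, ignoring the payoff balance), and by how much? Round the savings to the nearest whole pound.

Plan A: monthly rate = 8.95%/12 = 0.0074583; payment = 56,100 × 0.0074583 / (1 − (1+0.0074583)^−84) = £901.17.
Plan B: at 9.15% the monthly rate is 0.0076250, so the payment is 56,100 × 0.0076250 / (1 − 1.0076250^−84) = £906.87.
Over 79 months: Plan A costs 79 × £901.17 + £250.00 = £71,442.43; Plan B costs 79 × £906.87 + £1,122.00 = £72,764.73.
Plan A is cheaper by £72,764.73 − £71,442.43 = £1,322.30.

Plan A by £1,322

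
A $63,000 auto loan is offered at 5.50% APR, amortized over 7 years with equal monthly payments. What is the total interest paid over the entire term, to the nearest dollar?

Monthly rate = 5.5%/12 = 0.0045833; payment = 63,000 × 0.0045833 / (1 − (1+0.0045833)^−84) = $905.31.
Total paid = 84 × $905.31 = $76,046.04; interest = $76,046.04 − $63,000 = $13,046.04.

$13,046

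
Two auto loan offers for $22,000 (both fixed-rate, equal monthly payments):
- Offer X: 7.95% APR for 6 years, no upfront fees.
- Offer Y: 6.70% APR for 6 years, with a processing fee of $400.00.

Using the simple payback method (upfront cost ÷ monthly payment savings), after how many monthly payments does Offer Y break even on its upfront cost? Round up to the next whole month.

31 months

Offer X: at 7.95% the monthly rate is 0.0066250, so the payment is 22,000 × 0.0066250 / (1 − 1.0066250^−72) = $385.19.
Offer Y: at 6.70% the monthly rate is 0.0055833, so the payment is 22,000 × 0.0055833 / (1 − 1.0055833^−72) = $371.92.
Monthly savings = $385.19 − $371.92 = $13.27.
Break-even = $400.00 / $13.27 = 30.14 → 31 months.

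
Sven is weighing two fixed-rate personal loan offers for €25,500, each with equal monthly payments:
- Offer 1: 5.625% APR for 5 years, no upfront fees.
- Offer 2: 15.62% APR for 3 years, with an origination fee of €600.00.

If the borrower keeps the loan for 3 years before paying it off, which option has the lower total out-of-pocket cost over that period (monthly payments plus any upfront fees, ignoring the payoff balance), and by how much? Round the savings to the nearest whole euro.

Offer 1: at 5.625% the monthly rate is 0.0046875, so the payment is 25,500 × 0.0046875 / (1 − 1.0046875^−60) = €488.55.
Offer 2: at 15.62% the monthly rate is 0.0130167, so the payment is 25,500 × 0.0130167 / (1 − 1.0130167^−36) = €891.73.
Over 36 months: Offer 1 costs 36 × €488.55 = €17,587.80; Offer 2 costs 36 × €891.73 + €600.00 = €32,702.28.
Offer 1 is cheaper by €32,702.28 − €17,587.80 = €15,114.48.

Offer 1 by €15,114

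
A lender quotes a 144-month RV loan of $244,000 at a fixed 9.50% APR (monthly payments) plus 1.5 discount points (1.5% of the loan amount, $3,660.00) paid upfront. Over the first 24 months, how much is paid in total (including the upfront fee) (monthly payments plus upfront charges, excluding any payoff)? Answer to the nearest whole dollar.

$71,963

Monthly rate = 9.5%/12 = 0.0079167; payment = 244,000 × 0.0079167 / (1 − (1+0.0079167)^−144) = $2,845.95.
Total outlay = 24 × $2,845.95 + $3,660.00 = $71,962.80.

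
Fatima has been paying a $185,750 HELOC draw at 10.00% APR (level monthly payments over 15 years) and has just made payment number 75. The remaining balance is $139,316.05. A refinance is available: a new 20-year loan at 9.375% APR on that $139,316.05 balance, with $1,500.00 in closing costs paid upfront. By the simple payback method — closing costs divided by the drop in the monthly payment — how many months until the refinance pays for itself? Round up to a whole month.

Current payment = 185,750 × 10%/12 / (1 − (1+0.0083333)^−180) = $1,996.08.
Refinanced payment = 139,316.05 × 0.0078125 / (1 − (1+0.0078125)^−240) = $1,287.26.
Monthly savings = $1,996.08 − $1,287.26 = $708.82.
Break-even = $1,500.00 / $708.82 = 2.12 → 3 months.

3 months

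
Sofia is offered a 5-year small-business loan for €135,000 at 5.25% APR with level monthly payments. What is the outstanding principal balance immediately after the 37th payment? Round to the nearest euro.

€55,966

With monthly rate i = 5.25%/12 = 0.0043750, the balance after k of n payments is P · [(1+i)^n − (1+i)^k] / [(1+i)^n − 1].
(1+0.0043750)^60 = 1.29943227 and (1+0.0043750)^37 = 1.17529823, so the balance is 135,000 × (1.29943227 − 1.17529823) / (1.29943227 − 1) = €55,966.23.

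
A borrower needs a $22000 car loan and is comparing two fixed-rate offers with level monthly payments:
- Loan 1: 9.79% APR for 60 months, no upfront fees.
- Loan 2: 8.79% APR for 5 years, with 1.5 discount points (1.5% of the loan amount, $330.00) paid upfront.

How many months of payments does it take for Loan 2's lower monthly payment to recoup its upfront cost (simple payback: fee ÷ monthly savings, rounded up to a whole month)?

Loan 1: monthly rate = 9.79%/12 = 0.0081583; payment = 22,000 × 0.0081583 / (1 − (1+0.0081583)^−60) = $465.17.
Loan 2: monthly rate = 8.79%/12 = 0.0073250; payment = 22,000 × 0.0073250 / (1 − (1+0.0073250)^−60) = $454.44.
Monthly savings = $465.17 − $454.44 = $10.73.
Break-even = $330.00 / $10.73 = 30.75 → 31 months.

31 months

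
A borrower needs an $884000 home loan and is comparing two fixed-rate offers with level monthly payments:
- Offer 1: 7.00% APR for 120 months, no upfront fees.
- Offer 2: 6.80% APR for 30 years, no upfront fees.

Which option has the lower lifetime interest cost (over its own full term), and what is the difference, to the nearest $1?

Offer 1: at 7.00% the monthly rate is 0.0058333, so the payment is 884,000 × 0.0058333 / (1 − 1.0058333^−120) = $10,263.99.
Total interest on Offer 1 = 120 × $10,263.99 − $884,000 = $347,678.80.
Offer 2: at 6.80% the monthly rate is 0.0056667, so the payment is 884,000 × 0.0056667 / (1 − 1.0056667^−360) = $5,763.02.
Total interest on Offer 2 = 360 × $5,763.02 − $884,000 = $1,190,687.20.
Offer 1 is lower by $843,008.40.

Offer 1 by $843,008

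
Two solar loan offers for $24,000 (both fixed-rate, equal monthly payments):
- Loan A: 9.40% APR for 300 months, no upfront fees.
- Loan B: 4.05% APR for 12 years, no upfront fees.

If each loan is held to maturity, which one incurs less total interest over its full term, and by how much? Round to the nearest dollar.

Loan B by $32,064

Loan A: monthly rate = 9.4%/12 = 0.0078333; payment = 24,000 × 0.0078333 / (1 − (1+0.0078333)^−300) = $208.02.
Total interest on Loan A = 300 × $208.02 − $24,000 = $38,406.00.
Loan B: at 4.05% the monthly rate is 0.0033750, so the payment is 24,000 × 0.0033750 / (1 − 1.0033750^−144) = $210.71.
Total interest on Loan B = 144 × $210.71 − $24,000 = $6,342.24.
Loan B is lower by $32,063.76.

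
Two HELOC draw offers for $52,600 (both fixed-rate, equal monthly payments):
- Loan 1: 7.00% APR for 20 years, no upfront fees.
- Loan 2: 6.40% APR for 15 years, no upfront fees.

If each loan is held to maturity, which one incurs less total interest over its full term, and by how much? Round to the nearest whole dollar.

Loan 1: monthly rate = 7%/12 = 0.0058333; payment = 52,600 × 0.0058333 / (1 − (1+0.0058333)^−240) = $407.81.
Total interest on Loan 1 = 240 × $407.81 − $52,600 = $45,274.40.
Loan 2: at 6.40% the monthly rate is 0.0053333, so the payment is 52,600 × 0.0053333 / (1 − 1.0053333^−180) = $455.32.
Total interest on Loan 2 = 180 × $455.32 − $52,600 = $29,357.60.
Loan 2 is lower by $15,916.80.

Loan 2 by $15,917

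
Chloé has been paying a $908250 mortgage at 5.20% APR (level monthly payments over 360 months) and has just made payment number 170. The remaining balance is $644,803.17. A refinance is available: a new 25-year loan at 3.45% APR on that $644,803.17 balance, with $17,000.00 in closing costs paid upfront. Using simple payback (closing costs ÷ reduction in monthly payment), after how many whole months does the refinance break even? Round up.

10 months

Current payment = 908,250 × 5.2%/12 / (1 − (1+0.0043333)^−360) = $4,987.30.
Refinanced payment = 644,803.17 × 0.0028750 / (1 − (1+0.0028750)^−300) = $3,210.77.
Monthly savings = $4,987.30 − $3,210.77 = $1,776.53.
Break-even = $17,000.00 / $1,776.53 = 9.57 → 10 months.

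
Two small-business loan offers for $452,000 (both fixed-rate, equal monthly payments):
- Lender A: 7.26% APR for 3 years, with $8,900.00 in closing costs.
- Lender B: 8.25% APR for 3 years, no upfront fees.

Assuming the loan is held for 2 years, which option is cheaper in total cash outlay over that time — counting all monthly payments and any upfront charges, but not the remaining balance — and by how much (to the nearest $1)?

Lender A: at 7.26% the monthly rate is 0.0060500, so the payment is 452,000 × 0.0060500 / (1 − 1.0060500^−36) = $14,010.24.
Lender B: monthly rate = 8.25%/12 = 0.0068750; payment = 452,000 × 0.0068750 / (1 − (1+0.0068750)^−36) = $14,216.22.
Over 24 months: Lender A costs 24 × $14,010.24 + $8,900.00 = $345,145.76; Lender B costs 24 × $14,216.22 = $341,189.28.
Lender B is cheaper by $345,145.76 − $341,189.28 = $3,956.48.

Lender B by $3,956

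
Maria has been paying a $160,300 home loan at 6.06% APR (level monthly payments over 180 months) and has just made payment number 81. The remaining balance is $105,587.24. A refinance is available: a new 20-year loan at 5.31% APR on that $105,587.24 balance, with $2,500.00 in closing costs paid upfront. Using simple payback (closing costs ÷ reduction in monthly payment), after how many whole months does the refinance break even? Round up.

Current payment = 160,300 × 6.06%/12 / (1 − (1+0.0050500)^−180) = $1,357.90.
Refinanced payment = 105,587.24 × 0.0044250 / (1 − (1+0.0044250)^−240) = $715.04.
Monthly savings = $1,357.90 − $715.04 = $642.86.
Break-even = $2,500.00 / $642.86 = 3.89 → 4 months.

4 months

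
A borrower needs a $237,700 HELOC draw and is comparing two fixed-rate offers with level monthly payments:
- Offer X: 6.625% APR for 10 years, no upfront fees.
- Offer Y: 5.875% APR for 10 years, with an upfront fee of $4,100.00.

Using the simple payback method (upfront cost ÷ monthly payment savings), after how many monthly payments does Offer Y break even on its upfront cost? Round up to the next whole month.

46 months

Offer X: at 6.625% the monthly rate is 0.0055208, so the payment is 237,700 × 0.0055208 / (1 − 1.0055208^−120) = $2,714.18.
Offer Y: at 5.875% the monthly rate is 0.0048958, so the payment is 237,700 × 0.0048958 / (1 − 1.0048958^−120) = $2,624.06.
Monthly savings = $2,714.18 − $2,624.06 = $90.12.
Break-even = $4,100.00 / $90.12 = 45.49 → 46 months.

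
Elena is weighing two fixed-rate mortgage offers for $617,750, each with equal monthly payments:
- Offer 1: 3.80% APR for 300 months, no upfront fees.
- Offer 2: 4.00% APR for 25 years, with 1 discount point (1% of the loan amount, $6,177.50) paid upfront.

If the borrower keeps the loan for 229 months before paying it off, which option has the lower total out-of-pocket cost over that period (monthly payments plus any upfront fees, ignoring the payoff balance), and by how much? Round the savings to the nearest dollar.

Offer 1 by $21,711

Offer 1: monthly rate = 3.8%/12 = 0.0031667; payment = 617,750 × 0.0031667 / (1 − (1+0.0031667)^−300) = $3,192.88.
Offer 2: monthly rate = 4%/12 = 0.0033333; payment = 617,750 × 0.0033333 / (1 − (1+0.0033333)^−300) = $3,260.71.
Over 229 months: Offer 1 costs 229 × $3,192.88 = $731,169.52; Offer 2 costs 229 × $3,260.71 + $6,177.50 = $752,880.09.
Offer 1 is cheaper by $752,880.09 − $731,169.52 = $21,710.57.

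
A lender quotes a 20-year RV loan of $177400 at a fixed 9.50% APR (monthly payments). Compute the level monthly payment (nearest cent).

$1,653.60

At 9.50% the monthly rate is 0.0079167, so the payment is 177,400 × 0.0079167 / (1 − 1.0079167^−240) = $1,653.60.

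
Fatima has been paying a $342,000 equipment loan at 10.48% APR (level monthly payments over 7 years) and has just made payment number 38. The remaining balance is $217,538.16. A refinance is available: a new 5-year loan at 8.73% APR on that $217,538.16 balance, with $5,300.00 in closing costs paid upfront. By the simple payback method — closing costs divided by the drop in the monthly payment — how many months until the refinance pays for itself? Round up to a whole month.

Current payment = 342,000 × 10.48%/12 / (1 − (1+0.0087333)^−84) = $5,762.79.
Refinanced payment = 217,538.16 × 0.0072750 / (1 − (1+0.0072750)^−60) = $4,487.28.
Monthly savings = $5,762.79 − $4,487.28 = $1,275.51.
Break-even = $5,300.00 / $1,275.51 = 4.16 → 5 months.

5 months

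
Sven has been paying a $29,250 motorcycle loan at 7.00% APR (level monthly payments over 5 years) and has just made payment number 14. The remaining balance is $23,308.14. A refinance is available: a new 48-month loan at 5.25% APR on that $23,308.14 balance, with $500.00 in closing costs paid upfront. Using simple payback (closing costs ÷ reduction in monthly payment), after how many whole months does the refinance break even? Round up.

13 months

Current payment = 29,250 × 7%/12 / (1 − (1+0.0058333)^−60) = $579.19.
Refinanced payment = 23,308.14 × 0.0043750 / (1 − (1+0.0043750)^−48) = $539.41.
Monthly savings = $579.19 − $539.41 = $39.78.
Break-even = $500.00 / $39.78 = 12.57 → 13 months.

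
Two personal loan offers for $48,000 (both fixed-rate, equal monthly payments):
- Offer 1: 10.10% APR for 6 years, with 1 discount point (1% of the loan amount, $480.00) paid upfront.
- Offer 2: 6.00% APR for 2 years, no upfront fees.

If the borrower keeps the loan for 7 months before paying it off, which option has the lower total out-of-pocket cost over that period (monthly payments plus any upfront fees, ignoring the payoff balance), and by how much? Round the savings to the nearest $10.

Offer 1: at 10.10% the monthly rate is 0.0084167, so the payment is 48,000 × 0.0084167 / (1 − 1.0084167^−72) = $891.66.
Offer 2: monthly rate = 6%/12 = 0.0050000; payment = 48,000 × 0.0050000 / (1 − (1+0.0050000)^−24) = $2,127.39.
Over 7 months: Offer 1 costs 7 × $891.66 + $480.00 = $6,721.62; Offer 2 costs 7 × $2,127.39 = $14,891.73.
Offer 1 is cheaper by $14,891.73 − $6,721.62 = $8,170.11.

Offer 1 by $8,170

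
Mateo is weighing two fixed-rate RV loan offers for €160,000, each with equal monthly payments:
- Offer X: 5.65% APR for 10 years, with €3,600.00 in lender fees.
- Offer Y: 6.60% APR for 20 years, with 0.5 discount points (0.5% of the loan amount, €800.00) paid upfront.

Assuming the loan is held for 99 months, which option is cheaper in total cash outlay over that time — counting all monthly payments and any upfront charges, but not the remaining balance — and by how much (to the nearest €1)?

Offer Y by €56,852

Offer X: at 5.65% the monthly rate is 0.0047083, so the payment is 160,000 × 0.0047083 / (1 − 1.0047083^−120) = €1,748.34.
Offer Y: at 6.60% the monthly rate is 0.0055000, so the payment is 160,000 × 0.0055000 / (1 − 1.0055000^−240) = €1,202.36.
Over 99 months: Offer X costs 99 × €1,748.34 + €3,600.00 = €176,685.66; Offer Y costs 99 × €1,202.36 + €800.00 = €119,833.64.
Offer Y is cheaper by €176,685.66 − €119,833.64 = €56,852.02.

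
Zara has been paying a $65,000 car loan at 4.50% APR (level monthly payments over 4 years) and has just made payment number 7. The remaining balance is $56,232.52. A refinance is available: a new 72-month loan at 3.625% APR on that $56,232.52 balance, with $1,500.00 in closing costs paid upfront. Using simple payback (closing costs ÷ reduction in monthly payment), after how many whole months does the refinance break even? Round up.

3 months

Current payment = 65,000 × 4.5%/12 / (1 − (1+0.0037500)^−48) = $1,482.23.
Refinanced payment = 56,232.52 × 0.0030208 / (1 − (1+0.0030208)^−72) = $870.19.
Monthly savings = $1,482.23 − $870.19 = $612.04.
Break-even = $1,500.00 / $612.04 = 2.45 → 3 months.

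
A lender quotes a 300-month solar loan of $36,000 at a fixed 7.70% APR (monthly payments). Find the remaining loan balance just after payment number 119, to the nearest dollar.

With monthly rate i = 7.7%/12 = 0.0064167, the balance after k of n payments is P · [(1+i)^n − (1+i)^k] / [(1+i)^n − 1].
(1+0.0064167)^300 = 6.81312059 and (1+0.0064167)^119 = 2.14072367, so the balance is 36,000 × (6.81312059 − 2.14072367) / (6.81312059 − 1) = $28,935.63.

$28,936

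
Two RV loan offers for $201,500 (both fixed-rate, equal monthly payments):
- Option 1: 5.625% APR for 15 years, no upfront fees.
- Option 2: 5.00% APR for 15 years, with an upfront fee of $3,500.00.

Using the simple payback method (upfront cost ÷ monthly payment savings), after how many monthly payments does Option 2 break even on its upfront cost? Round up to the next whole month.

53 months

Option 1: at 5.625% the monthly rate is 0.0046875, so the payment is 201,500 × 0.0046875 / (1 − 1.0046875^−180) = $1,659.82.
Option 2: at 5.00% the monthly rate is 0.0041667, so the payment is 201,500 × 0.0041667 / (1 − 1.0041667^−180) = $1,593.45.
Monthly savings = $1,659.82 − $1,593.45 = $66.37.
Break-even = $3,500.00 / $66.37 = 52.73 → 53 months.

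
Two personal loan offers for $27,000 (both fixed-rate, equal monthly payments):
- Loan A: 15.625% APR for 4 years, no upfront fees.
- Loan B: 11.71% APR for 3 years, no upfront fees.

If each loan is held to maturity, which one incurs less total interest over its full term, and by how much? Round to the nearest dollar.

Loan A: at 15.625% the monthly rate is 0.0130208, so the payment is 27,000 × 0.0130208 / (1 − 1.0130208^−48) = $760.01.
Total interest on Loan A = 48 × $760.01 − $27,000 = $9,480.48.
Loan B: monthly rate = 11.71%/12 = 0.0097583; payment = 27,000 × 0.0097583 / (1 − (1+0.0097583)^−36) = $893.05.
Total interest on Loan B = 36 × $893.05 − $27,000 = $5,149.80.
Loan B is lower by $4,330.68.

Loan B by $4,331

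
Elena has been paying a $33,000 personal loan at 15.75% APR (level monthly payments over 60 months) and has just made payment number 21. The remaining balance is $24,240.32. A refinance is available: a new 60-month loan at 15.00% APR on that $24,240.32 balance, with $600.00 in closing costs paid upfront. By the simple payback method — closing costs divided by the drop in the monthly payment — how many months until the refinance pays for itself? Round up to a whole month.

Current payment = 33,000 × 15.75%/12 / (1 − (1+0.0131250)^−60) = $798.12.
Refinanced payment = 24,240.32 × 0.0125000 / (1 − (1+0.0125000)^−60) = $576.68.
Monthly savings = $798.12 − $576.68 = $221.44.
Break-even = $600.00 / $221.44 = 2.71 → 3 months.

3 months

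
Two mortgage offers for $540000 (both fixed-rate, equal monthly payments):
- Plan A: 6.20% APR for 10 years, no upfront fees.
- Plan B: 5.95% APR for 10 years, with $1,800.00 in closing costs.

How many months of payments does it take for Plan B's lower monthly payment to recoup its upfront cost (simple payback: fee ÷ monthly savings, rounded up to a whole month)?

Plan A: monthly rate = 6.2%/12 = 0.0051667; payment = 540,000 × 0.0051667 / (1 − (1+0.0051667)^−120) = $6,049.49.
Plan B: monthly rate = 5.95%/12 = 0.0049583; payment = 540,000 × 0.0049583 / (1 − (1+0.0049583)^−120) = $5,981.56.
Monthly savings = $6,049.49 − $5,981.56 = $67.93.
Break-even = $1,800.00 / $67.93 = 26.50 → 27 months.

27 months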